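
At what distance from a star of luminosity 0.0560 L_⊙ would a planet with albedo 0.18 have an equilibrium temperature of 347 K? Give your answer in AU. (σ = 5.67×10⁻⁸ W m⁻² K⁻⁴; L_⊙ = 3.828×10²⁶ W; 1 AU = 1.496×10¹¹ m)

d ≈ 0.138 AU

L = 0.0560 × 3.828×10²⁶ = 2.14×10²⁵ W.
From T_eq⁴ = L(1−A)/(16πσd²): d = √[L(1−A)/(16πσT_eq⁴)].
d = √[2.14×10²⁵ × 0.82 / (16π × 5.67×10⁻⁸ × (347)⁴)] = 2.06×10¹⁰ m = 0.138 AU.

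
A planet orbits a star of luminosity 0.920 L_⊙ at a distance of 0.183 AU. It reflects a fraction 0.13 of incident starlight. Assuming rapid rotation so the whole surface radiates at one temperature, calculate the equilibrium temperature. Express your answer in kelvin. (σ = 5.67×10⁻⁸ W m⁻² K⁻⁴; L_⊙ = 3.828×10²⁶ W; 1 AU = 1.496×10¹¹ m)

T_eq ≈ 615 K

d = 0.183 AU = 2.74×10¹⁰ m.
L = 0.920 × 3.828×10²⁶ = 3.52×10²⁶ W.
Flux: S = L/(4πd²) = 3.52×10²⁶/(4π×(2.74×10¹⁰)²) = 3.74×10⁴ W m⁻².
Energy balance: absorbed = emitted ⇒ πR²·S(1−A) = 4πR²·σT_eq⁴, so T_eq⁴ = S(1−A)/(4σ).
T_eq = [3.74×10⁴ × 0.87 / (4 × 5.67×10⁻⁸)]^(1/4) = (1.43×10¹¹)^(1/4) = 615 K.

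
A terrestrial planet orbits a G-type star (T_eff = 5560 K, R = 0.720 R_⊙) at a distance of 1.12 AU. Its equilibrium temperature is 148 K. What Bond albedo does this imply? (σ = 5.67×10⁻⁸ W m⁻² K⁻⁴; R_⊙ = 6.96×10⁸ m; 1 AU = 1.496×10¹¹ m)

A ≈ 0.78

R_⋆ = 0.720 × 6.96×10⁸ = 5.01×10⁸ m.
d = 1.12 AU = 1.68×10¹¹ m.
L = 4πR_⋆²σT_⋆⁴ = 4π(5.01×10⁸)² × 5.67×10⁻⁸ × (5560)⁴ = 1.71×10²⁶ W.
S = L/(4πd²) = 485 W m⁻².
From T_eq⁴ = S(1−A)/(4σ): 1−A = 4σT_eq⁴/S.
1−A = 4 × 5.67×10⁻⁸ × (148)⁴ / 485 = 0.225.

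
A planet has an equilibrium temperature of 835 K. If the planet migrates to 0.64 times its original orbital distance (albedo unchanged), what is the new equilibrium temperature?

T_eq ∝ L^(1/4) · d^(−1/2).
T′ = 835 / 0.64^(1/2) = 1040 K.

T_eq ≈ 1040 K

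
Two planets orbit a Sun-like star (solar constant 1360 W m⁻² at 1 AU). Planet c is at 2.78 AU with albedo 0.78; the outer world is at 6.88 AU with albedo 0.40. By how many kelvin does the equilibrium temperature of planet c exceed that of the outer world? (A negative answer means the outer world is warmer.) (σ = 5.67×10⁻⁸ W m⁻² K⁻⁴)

ΔT ≈ 20.9 K

T_eq = [S₀(1−A)/(4σd²)]^(1/4), so T ∝ (1−A)^(1/4) / √d.
T₁ = [1360×0.22/(4×5.67×10⁻⁸×2.78²)]^(1/4) = 114.30 K.
T₂ = [1360×0.60/(4×5.67×10⁻⁸×6.88²)]^(1/4) = 93.37 K.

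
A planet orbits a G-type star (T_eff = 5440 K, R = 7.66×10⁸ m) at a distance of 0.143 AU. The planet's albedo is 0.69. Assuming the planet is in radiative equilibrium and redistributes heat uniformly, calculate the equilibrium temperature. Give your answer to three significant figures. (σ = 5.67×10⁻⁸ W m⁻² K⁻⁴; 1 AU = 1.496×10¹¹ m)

T_eq ≈ 543 K

d = 0.143 AU = 2.14×10¹⁰ m.
L = 4πR_⋆²σT_⋆⁴ = 4π(7.66×10⁸)² × 5.67×10⁻⁸ × (5440)⁴ = 3.66×10²⁶ W.
S = L/(4πd²) = 6.37×10⁴ W m⁻².
Energy balance: absorbed = emitted ⇒ πR²·S(1−A) = 4πR²·σT_eq⁴, so T_eq⁴ = S(1−A)/(4σ).
T_eq = [6.37×10⁴ × 0.31 / (4 × 5.67×10⁻⁸)]^(1/4) = (8.70×10¹⁰)^(1/4) = 543 K.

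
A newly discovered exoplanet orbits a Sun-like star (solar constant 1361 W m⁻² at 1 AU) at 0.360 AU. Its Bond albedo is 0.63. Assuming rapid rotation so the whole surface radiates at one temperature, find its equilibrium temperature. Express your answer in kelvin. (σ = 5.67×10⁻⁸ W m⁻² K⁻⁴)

Flux at 0.360 AU: S = 1361/0.360² = 1.05×10⁴ W m⁻².
Energy balance: absorbed = emitted ⇒ πR²·S(1−A) = 4πR²·σT_eq⁴, so T_eq⁴ = S(1−A)/(4σ).
T_eq = [1.05×10⁴ × 0.37 / (4 × 5.67×10⁻⁸)]^(1/4) = (1.71×10¹⁰)^(1/4) = 362 K.

T_eq ≈ 362 K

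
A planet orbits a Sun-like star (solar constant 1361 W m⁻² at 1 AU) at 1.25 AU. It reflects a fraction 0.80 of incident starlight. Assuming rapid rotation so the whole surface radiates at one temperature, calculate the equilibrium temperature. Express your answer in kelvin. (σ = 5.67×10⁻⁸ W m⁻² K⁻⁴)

Flux at 1.25 AU: S = 1361/1.25² = 871 W m⁻².
Energy balance: absorbed = emitted ⇒ πR²·S(1−A) = 4πR²·σT_eq⁴, so T_eq⁴ = S(1−A)/(4σ).
T_eq = [871 × 0.20 / (4 × 5.67×10⁻⁸)]^(1/4) = (7.68×10⁸)^(1/4) = 166 K.

T_eq ≈ 166 K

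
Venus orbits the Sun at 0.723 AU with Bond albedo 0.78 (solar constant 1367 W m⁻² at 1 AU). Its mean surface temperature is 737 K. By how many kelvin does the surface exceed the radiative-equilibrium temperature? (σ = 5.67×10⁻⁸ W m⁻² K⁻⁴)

ΔT ≈ 512.6 K

S = 1367/0.723² = 2615 W m⁻².
T_eq = [S(1−A)/(4σ)]^(1/4) = [2615×0.22/(4×5.67×10⁻⁸)]^(1/4) = 224.4 K.
ΔT = T_surf − T_eq = 737 − 224.4.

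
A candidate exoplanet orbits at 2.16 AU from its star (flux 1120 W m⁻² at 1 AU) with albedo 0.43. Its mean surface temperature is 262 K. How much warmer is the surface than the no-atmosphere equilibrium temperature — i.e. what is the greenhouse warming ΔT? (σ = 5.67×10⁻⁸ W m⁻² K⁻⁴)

S = 1120/2.16² = 240.1 W m⁻².
T_eq = [S(1−A)/(4σ)]^(1/4) = [240.1×0.57/(4×5.67×10⁻⁸)]^(1/4) = 156.7 K.
ΔT = T_surf − T_eq = 262 − 156.7.

ΔT ≈ 105.3 K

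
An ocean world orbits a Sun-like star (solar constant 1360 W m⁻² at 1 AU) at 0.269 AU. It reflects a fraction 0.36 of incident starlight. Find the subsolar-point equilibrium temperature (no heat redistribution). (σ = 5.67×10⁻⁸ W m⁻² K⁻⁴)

Flux at 0.269 AU: S = 1360/0.269² = 1.88×10⁴ W m⁻².
At the subsolar point the surface absorbs S(1−A) and emits σT⁴ per unit area — no factor of 4, since only the local patch is in balance.
T = [1.88×10⁴ × 0.64 / 5.67×10⁻⁸]^(1/4) = (2.12×10¹¹)^(1/4) = 679 K.

T_ss ≈ 679 K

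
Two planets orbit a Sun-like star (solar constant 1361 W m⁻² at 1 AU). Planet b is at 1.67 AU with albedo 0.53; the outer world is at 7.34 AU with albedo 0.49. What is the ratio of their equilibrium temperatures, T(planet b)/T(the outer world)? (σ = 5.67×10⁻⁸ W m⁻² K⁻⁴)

T₁/T₂ ≈ 2.054

T_eq = [S₀(1−A)/(4σd²)]^(1/4), so T ∝ (1−A)^(1/4) / √d.
T₁ = [1361×0.47/(4×5.67×10⁻⁸×1.67²)]^(1/4) = 178.33 K.
T₂ = [1361×0.51/(4×5.67×10⁻⁸×7.34²)]^(1/4) = 86.82 K.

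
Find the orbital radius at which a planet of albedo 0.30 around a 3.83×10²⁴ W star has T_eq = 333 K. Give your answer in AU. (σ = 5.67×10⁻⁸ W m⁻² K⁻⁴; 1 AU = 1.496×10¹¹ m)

From T_eq⁴ = L(1−A)/(16πσd²): d = √[L(1−A)/(16πσT_eq⁴)].
d = √[3.83×10²⁴ × 0.70 / (16π × 5.67×10⁻⁸ × (333)⁴)] = 8.75×10⁹ m = 0.0585 AU.

d ≈ 0.0585 AU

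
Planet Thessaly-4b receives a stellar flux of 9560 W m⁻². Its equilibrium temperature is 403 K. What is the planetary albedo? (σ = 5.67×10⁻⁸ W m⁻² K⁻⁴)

A ≈ 0.37

From T_eq⁴ = S(1−A)/(4σ): 1−A = 4σT_eq⁴/S.
1−A = 4 × 5.67×10⁻⁸ × (403)⁴ / 9560 = 0.626.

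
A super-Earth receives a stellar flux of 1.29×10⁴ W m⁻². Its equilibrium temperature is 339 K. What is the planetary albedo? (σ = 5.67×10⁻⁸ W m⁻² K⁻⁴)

From T_eq⁴ = S(1−A)/(4σ): 1−A = 4σT_eq⁴/S.
1−A = 4 × 5.67×10⁻⁸ × (339)⁴ / 1.29×10⁴ = 0.232.

A ≈ 0.77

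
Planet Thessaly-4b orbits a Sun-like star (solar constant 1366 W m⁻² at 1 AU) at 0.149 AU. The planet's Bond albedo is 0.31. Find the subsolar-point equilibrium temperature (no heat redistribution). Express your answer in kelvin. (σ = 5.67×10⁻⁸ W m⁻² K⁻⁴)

T_ss ≈ 930 K

Flux at 0.149 AU: S = 1366/0.149² = 6.15×10⁴ W m⁻².
At the subsolar point the surface absorbs S(1−A) and emits σT⁴ per unit area — no factor of 4, since only the local patch is in balance.
T = [6.15×10⁴ × 0.69 / 5.67×10⁻⁸]^(1/4) = (7.49×10¹¹)^(1/4) = 930 K.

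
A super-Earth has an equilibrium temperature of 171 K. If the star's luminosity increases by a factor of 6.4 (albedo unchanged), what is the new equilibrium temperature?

T_eq ≈ 272 K

T_eq ∝ L^(1/4) · d^(−1/2).
T′ = 171 × 6.4^(1/4) = 272 K.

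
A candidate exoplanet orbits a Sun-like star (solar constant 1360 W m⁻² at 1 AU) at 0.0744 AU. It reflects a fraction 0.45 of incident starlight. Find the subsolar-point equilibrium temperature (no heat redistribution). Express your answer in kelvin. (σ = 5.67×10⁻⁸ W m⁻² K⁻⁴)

T_ss ≈ 1240 K

Flux at 0.0744 AU: S = 1360/0.0744² = 2.46×10⁵ W m⁻².
At the subsolar point the surface absorbs S(1−A) and emits σT⁴ per unit area — no factor of 4, since only the local patch is in balance.
T = [2.46×10⁵ × 0.55 / 5.67×10⁻⁸]^(1/4) = (2.38×10¹²)^(1/4) = 1240 K.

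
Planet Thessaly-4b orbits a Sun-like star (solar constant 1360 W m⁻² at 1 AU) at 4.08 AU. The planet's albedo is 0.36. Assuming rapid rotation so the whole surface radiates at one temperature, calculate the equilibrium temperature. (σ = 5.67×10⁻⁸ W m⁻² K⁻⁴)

T_eq ≈ 123 K

Flux at 4.08 AU: S = 1360/4.08² = 81.7 W m⁻².
Energy balance: absorbed = emitted ⇒ πR²·S(1−A) = 4πR²·σT_eq⁴, so T_eq⁴ = S(1−A)/(4σ).
T_eq = [81.7 × 0.64 / (4 × 5.67×10⁻⁸)]^(1/4) = (2.31×10⁸)^(1/4) = 123 K.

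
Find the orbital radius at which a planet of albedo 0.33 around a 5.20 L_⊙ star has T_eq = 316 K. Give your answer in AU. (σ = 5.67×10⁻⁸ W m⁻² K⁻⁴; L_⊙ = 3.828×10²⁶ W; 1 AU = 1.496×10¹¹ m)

L = 5.20 × 3.828×10²⁶ = 1.99×10²⁷ W.
From T_eq⁴ = L(1−A)/(16πσd²): d = √[L(1−A)/(16πσT_eq⁴)].
d = √[1.99×10²⁷ × 0.67 / (16π × 5.67×10⁻⁸ × (316)⁴)] = 2.17×10¹¹ m = 1.45 AU.

d ≈ 1.45 AU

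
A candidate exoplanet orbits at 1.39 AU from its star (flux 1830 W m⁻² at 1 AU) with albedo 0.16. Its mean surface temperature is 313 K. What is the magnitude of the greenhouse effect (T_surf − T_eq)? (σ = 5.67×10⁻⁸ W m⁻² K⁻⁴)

S = 1830/1.39² = 947.2 W m⁻².
T_eq = [S(1−A)/(4σ)]^(1/4) = [947.2×0.84/(4×5.67×10⁻⁸)]^(1/4) = 243.4 K.
ΔT = T_surf − T_eq = 313 − 243.4.

ΔT ≈ 69.6 K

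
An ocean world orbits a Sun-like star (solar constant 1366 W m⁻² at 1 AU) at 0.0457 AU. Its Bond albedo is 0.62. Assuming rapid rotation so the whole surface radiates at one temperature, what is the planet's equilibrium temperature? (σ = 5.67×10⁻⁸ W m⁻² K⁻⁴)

T_eq ≈ 1020 K

Flux at 0.0457 AU: S = 1366/0.0457² = 6.54×10⁵ W m⁻².
Energy balance: absorbed = emitted ⇒ πR²·S(1−A) = 4πR²·σT_eq⁴, so T_eq⁴ = S(1−A)/(4σ).
T_eq = [6.54×10⁵ × 0.38 / (4 × 5.67×10⁻⁸)]^(1/4) = (1.10×10¹²)^(1/4) = 1020 K.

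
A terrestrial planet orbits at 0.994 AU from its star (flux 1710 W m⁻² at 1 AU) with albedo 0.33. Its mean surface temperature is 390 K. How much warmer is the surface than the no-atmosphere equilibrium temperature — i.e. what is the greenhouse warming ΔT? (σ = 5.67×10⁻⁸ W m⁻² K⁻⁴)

S = 1710/0.994² = 1731 W m⁻².
T_eq = [S(1−A)/(4σ)]^(1/4) = [1731×0.67/(4×5.67×10⁻⁸)]^(1/4) = 267.4 K.
ΔT = T_surf − T_eq = 390 − 267.4.

ΔT ≈ 122.6 K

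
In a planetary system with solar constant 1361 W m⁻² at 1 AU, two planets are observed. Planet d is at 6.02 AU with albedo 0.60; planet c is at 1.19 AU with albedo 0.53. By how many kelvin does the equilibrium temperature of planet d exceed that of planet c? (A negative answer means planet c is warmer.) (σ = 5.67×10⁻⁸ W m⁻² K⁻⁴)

ΔT ≈ -121.0 K

T_eq = [S₀(1−A)/(4σd²)]^(1/4), so T ∝ (1−A)^(1/4) / √d.
T₁ = [1361×0.40/(4×5.67×10⁻⁸×6.02²)]^(1/4) = 90.21 K.
T₂ = [1361×0.47/(4×5.67×10⁻⁸×1.19²)]^(1/4) = 211.25 K.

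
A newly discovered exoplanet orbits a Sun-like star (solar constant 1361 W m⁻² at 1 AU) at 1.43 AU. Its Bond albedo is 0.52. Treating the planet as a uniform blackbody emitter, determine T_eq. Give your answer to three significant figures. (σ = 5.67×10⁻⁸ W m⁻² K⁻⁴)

Flux at 1.43 AU: S = 1361/1.43² = 666 W m⁻².
Energy balance: absorbed = emitted ⇒ πR²·S(1−A) = 4πR²·σT_eq⁴, so T_eq⁴ = S(1−A)/(4σ).
T_eq = [666 × 0.48 / (4 × 5.67×10⁻⁸)]^(1/4) = (1.41×10⁹)^(1/4) = 194 K.

T_eq ≈ 194 K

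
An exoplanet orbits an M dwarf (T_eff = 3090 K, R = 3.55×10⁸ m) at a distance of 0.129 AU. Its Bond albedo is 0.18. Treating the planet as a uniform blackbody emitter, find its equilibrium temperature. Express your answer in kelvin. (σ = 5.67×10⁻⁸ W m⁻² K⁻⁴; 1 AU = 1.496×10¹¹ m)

T_eq ≈ 282 K

d = 0.129 AU = 1.93×10¹⁰ m.
L = 4πR_⋆²σT_⋆⁴ = 4π(3.55×10⁸)² × 5.67×10⁻⁸ × (3090)⁴ = 8.19×10²⁴ W.
S = L/(4πd²) = 1750 W m⁻².
Energy balance: absorbed = emitted ⇒ πR²·S(1−A) = 4πR²·σT_eq⁴, so T_eq⁴ = S(1−A)/(4σ).
T_eq = [1750 × 0.82 / (4 × 5.67×10⁻⁸)]^(1/4) = (6.32×10⁹)^(1/4) = 282 K.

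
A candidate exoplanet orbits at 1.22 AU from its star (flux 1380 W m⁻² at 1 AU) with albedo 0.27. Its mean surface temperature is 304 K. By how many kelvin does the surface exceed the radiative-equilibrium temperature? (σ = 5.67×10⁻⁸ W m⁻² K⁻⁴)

S = 1380/1.22² = 927.2 W m⁻².
T_eq = [S(1−A)/(4σ)]^(1/4) = [927.2×0.73/(4×5.67×10⁻⁸)]^(1/4) = 233.7 K.
ΔT = T_surf − T_eq = 304 − 233.7.

ΔT ≈ 70.3 K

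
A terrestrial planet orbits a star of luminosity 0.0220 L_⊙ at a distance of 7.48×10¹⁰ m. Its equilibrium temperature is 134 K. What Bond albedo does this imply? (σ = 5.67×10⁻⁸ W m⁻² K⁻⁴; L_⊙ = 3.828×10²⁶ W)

A ≈ 0.39

L = 0.0220 × 3.828×10²⁶ = 8.42×10²⁴ W.
Flux: S = L/(4πd²) = 8.42×10²⁴/(4π×(7.48×10¹⁰)²) = 120 W m⁻².
From T_eq⁴ = S(1−A)/(4σ): 1−A = 4σT_eq⁴/S.
1−A = 4 × 5.67×10⁻⁸ × (134)⁴ / 120 = 0.610.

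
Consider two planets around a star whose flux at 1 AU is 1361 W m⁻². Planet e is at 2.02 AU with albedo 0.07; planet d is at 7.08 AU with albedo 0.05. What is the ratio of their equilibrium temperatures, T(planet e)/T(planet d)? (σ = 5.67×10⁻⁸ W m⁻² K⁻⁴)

T_eq = [S₀(1−A)/(4σd²)]^(1/4), so T ∝ (1−A)^(1/4) / √d.
T₁ = [1361×0.93/(4×5.67×10⁻⁸×2.02²)]^(1/4) = 192.31 K.
T₂ = [1361×0.95/(4×5.67×10⁻⁸×7.08²)]^(1/4) = 103.27 K.

T₁/T₂ ≈ 1.862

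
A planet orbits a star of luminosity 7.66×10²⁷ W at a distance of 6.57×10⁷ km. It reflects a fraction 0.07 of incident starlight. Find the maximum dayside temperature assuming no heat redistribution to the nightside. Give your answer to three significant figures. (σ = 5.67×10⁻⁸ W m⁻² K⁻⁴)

T_ss ≈ 1230 K

d = 6.57×10⁷ km = 6.57×10¹⁰ m.
Flux: S = L/(4πd²) = 7.66×10²⁷/(4π×(6.57×10¹⁰)²) = 1.41×10⁵ W m⁻².
With no redistribution each surface element balances locally: S(1−A) = σT⁴.
T = [1.41×10⁵ × 0.93 / 5.67×10⁻⁸]^(1/4) = (2.32×10¹²)^(1/4) = 1230 K.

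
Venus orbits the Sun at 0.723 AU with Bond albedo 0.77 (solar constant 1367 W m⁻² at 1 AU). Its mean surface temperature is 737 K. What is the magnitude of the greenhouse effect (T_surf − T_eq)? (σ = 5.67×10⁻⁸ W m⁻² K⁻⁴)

S = 1367/0.723² = 2615 W m⁻².
T_eq = [S(1−A)/(4σ)]^(1/4) = [2615×0.23/(4×5.67×10⁻⁸)]^(1/4) = 226.9 K.
ΔT = T_surf − T_eq = 737 − 226.9.

ΔT ≈ 510.1 K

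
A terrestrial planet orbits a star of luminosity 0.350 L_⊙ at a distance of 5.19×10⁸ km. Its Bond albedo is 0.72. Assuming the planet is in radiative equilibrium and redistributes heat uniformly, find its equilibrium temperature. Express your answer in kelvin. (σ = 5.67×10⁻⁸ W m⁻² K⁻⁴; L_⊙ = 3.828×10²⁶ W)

T_eq ≈ 83.6 K

d = 5.19×10⁸ km = 5.19×10¹¹ m.
L = 0.350 × 3.828×10²⁶ = 1.34×10²⁶ W.
Flux: S = L/(4πd²) = 1.34×10²⁶/(4π×(5.19×10¹¹)²) = 39.6 W m⁻².
Energy balance: absorbed = emitted ⇒ πR²·S(1−A) = 4πR²·σT_eq⁴, so T_eq⁴ = S(1−A)/(4σ).
T_eq = [39.6 × 0.28 / (4 × 5.67×10⁻⁸)]^(1/4) = (4.89×10⁷)^(1/4) = 83.6 K.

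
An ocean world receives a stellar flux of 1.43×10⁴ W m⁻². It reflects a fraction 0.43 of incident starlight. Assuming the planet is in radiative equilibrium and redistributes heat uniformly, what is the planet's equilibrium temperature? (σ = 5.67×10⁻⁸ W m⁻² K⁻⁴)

Energy balance: absorbed = emitted ⇒ πR²·S(1−A) = 4πR²·σT_eq⁴, so T_eq⁴ = S(1−A)/(4σ).
T_eq = [1.43×10⁴ × 0.57 / (4 × 5.67×10⁻⁸)]^(1/4) = (3.59×10¹⁰)^(1/4) = 435 K.

T_eq ≈ 435 K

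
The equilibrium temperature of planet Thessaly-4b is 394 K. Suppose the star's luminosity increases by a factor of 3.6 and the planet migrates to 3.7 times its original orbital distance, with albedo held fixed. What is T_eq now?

T_eq ∝ L^(1/4) · d^(−1/2).
T′ = 394 × 3.6^(1/4) / 3.7^(1/2) = 282 K.

T_eq ≈ 282 K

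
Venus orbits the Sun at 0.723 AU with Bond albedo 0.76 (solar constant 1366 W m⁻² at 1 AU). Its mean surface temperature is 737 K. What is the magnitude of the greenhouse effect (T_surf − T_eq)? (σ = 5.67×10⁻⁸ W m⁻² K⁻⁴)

ΔT ≈ 507.7 K

S = 1366/0.723² = 2613 W m⁻².
T_eq = [S(1−A)/(4σ)]^(1/4) = [2613×0.24/(4×5.67×10⁻⁸)]^(1/4) = 229.3 K.
ΔT = T_surf − T_eq = 737 − 229.3.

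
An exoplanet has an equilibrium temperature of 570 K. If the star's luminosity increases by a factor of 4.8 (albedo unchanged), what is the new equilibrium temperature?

T_eq ≈ 844 K

T_eq ∝ L^(1/4) · d^(−1/2).
T′ = 570 × 4.8^(1/4) = 844 K.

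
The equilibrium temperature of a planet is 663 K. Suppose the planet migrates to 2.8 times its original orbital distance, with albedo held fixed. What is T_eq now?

T_eq ≈ 396 K

T_eq ∝ L^(1/4) · d^(−1/2).
T′ = 663 / 2.8^(1/2) = 396 K.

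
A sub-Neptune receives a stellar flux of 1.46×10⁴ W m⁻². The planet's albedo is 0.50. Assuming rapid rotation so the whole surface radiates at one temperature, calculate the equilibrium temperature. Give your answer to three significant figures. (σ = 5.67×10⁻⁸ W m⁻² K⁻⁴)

Energy balance: absorbed = emitted ⇒ πR²·S(1−A) = 4πR²·σT_eq⁴, so T_eq⁴ = S(1−A)/(4σ).
T_eq = [1.46×10⁴ × 0.50 / (4 × 5.67×10⁻⁸)]^(1/4) = (3.22×10¹⁰)^(1/4) = 424 K.

T_eq ≈ 424 K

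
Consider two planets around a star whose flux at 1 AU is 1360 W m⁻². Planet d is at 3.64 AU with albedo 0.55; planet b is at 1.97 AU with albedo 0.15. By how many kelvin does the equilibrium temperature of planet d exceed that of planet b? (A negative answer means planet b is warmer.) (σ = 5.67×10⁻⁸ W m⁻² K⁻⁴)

T_eq = [S₀(1−A)/(4σd²)]^(1/4), so T ∝ (1−A)^(1/4) / √d.
T₁ = [1360×0.45/(4×5.67×10⁻⁸×3.64²)]^(1/4) = 119.46 K.
T₂ = [1360×0.85/(4×5.67×10⁻⁸×1.97²)]^(1/4) = 190.37 K.

ΔT ≈ -70.9 K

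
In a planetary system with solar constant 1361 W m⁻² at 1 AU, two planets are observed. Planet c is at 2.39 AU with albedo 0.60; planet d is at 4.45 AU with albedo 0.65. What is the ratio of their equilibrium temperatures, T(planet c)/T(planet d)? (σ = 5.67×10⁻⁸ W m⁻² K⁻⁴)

T_eq = [S₀(1−A)/(4σd²)]^(1/4), so T ∝ (1−A)^(1/4) / √d.
T₁ = [1361×0.40/(4×5.67×10⁻⁸×2.39²)]^(1/4) = 143.18 K.
T₂ = [1361×0.35/(4×5.67×10⁻⁸×4.45²)]^(1/4) = 101.48 K.

T₁/T₂ ≈ 1.411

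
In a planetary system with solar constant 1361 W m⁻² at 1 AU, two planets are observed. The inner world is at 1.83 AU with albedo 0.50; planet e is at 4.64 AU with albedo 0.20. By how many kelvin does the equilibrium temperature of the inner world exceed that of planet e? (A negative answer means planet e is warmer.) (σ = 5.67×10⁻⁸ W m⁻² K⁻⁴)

ΔT ≈ 50.8 K

T_eq = [S₀(1−A)/(4σd²)]^(1/4), so T ∝ (1−A)^(1/4) / √d.
T₁ = [1361×0.50/(4×5.67×10⁻⁸×1.83²)]^(1/4) = 173.01 K.
T₂ = [1361×0.80/(4×5.67×10⁻⁸×4.64²)]^(1/4) = 122.20 K.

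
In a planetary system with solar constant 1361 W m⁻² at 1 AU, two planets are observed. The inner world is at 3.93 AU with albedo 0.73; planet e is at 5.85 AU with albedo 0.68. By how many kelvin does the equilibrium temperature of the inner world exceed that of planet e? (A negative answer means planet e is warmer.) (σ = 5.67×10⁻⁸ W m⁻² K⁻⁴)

ΔT ≈ 14.7 K

T_eq = [S₀(1−A)/(4σd²)]^(1/4), so T ∝ (1−A)^(1/4) / √d.
T₁ = [1361×0.27/(4×5.67×10⁻⁸×3.93²)]^(1/4) = 101.20 K.
T₂ = [1361×0.32/(4×5.67×10⁻⁸×5.85²)]^(1/4) = 86.55 K.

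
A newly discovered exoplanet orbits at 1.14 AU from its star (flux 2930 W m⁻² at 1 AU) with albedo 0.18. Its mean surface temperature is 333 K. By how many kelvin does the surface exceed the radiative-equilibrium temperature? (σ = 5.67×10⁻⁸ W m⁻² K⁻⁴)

ΔT ≈ 32.5 K

S = 2930/1.14² = 2255 W m⁻².
T_eq = [S(1−A)/(4σ)]^(1/4) = [2255×0.82/(4×5.67×10⁻⁸)]^(1/4) = 300.5 K.
ΔT = T_surf − T_eq = 333 − 300.5.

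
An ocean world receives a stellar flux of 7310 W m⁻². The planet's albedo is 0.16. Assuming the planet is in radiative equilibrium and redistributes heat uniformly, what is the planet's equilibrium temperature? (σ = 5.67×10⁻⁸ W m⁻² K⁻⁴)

T_eq ≈ 406 K

Energy balance: absorbed = emitted ⇒ πR²·S(1−A) = 4πR²·σT_eq⁴, so T_eq⁴ = S(1−A)/(4σ).
T_eq = [7310 × 0.84 / (4 × 5.67×10⁻⁸)]^(1/4) = (2.71×10¹⁰)^(1/4) = 406 K.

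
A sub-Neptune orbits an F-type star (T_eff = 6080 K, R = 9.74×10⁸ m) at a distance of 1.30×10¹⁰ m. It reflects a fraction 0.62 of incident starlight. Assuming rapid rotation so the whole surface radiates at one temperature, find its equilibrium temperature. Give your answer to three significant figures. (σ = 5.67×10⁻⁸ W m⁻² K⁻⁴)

T_eq ≈ 924 K

L = 4πR_⋆²σT_⋆⁴ = 4π(9.74×10⁸)² × 5.67×10⁻⁸ × (6080)⁴ = 9.24×10²⁶ W.
S = L/(4πd²) = 4.35×10⁵ W m⁻².
Energy balance: absorbed = emitted ⇒ πR²·S(1−A) = 4πR²·σT_eq⁴, so T_eq⁴ = S(1−A)/(4σ).
T_eq = [4.35×10⁵ × 0.38 / (4 × 5.67×10⁻⁸)]^(1/4) = (7.29×10¹¹)^(1/4) = 924 K.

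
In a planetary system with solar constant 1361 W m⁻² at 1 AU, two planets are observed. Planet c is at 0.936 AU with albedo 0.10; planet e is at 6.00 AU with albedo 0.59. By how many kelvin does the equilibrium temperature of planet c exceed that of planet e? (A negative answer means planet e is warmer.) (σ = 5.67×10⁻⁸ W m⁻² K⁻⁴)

ΔT ≈ 189.3 K

T_eq = [S₀(1−A)/(4σd²)]^(1/4), so T ∝ (1−A)^(1/4) / √d.
T₁ = [1361×0.90/(4×5.67×10⁻⁸×0.936²)]^(1/4) = 280.21 K.
T₂ = [1361×0.41/(4×5.67×10⁻⁸×6.00²)]^(1/4) = 90.92 K.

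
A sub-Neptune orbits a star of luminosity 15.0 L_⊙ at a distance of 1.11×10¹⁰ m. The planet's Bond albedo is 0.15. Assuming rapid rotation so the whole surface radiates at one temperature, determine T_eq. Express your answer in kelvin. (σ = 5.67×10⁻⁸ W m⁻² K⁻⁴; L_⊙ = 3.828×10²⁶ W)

L = 15.0 × 3.828×10²⁶ = 5.74×10²⁷ W.
Flux: S = L/(4πd²) = 5.74×10²⁷/(4π×(1.11×10¹⁰)²) = 3.71×10⁶ W m⁻².
Energy balance: absorbed = emitted ⇒ πR²·S(1−A) = 4πR²·σT_eq⁴, so T_eq⁴ = S(1−A)/(4σ).
T_eq = [3.71×10⁶ × 0.85 / (4 × 5.67×10⁻⁸)]^(1/4) = (1.39×10¹³)^(1/4) = 1930 K.

T_eq ≈ 1930 K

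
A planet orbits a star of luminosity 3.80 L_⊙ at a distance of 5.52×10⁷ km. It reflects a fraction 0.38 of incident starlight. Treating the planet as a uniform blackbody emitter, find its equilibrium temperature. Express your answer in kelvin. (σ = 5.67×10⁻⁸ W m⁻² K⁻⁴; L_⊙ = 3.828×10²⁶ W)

d = 5.52×10⁷ km = 5.52×10¹⁰ m.
L = 3.80 × 3.828×10²⁶ = 1.45×10²⁷ W.
Flux: S = L/(4πd²) = 1.45×10²⁷/(4π×(5.52×10¹⁰)²) = 3.80×10⁴ W m⁻².
Energy balance: absorbed = emitted ⇒ πR²·S(1−A) = 4πR²·σT_eq⁴, so T_eq⁴ = S(1−A)/(4σ).
T_eq = [3.80×10⁴ × 0.62 / (4 × 5.67×10⁻⁸)]^(1/4) = (1.04×10¹¹)^(1/4) = 568 K.

T_eq ≈ 568 K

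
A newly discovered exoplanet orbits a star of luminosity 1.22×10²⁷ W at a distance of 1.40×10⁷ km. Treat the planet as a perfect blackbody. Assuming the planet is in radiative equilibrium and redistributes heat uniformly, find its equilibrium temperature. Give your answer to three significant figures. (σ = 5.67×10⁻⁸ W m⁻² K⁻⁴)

T_eq ≈ 1220 K

d = 1.40×10⁷ km = 1.40×10¹⁰ m.
Flux: S = L/(4πd²) = 1.22×10²⁷/(4π×(1.40×10¹⁰)²) = 4.95×10⁵ W m⁻².
Energy balance: absorbed = emitted ⇒ πR²·S(1−A) = 4πR²·σT_eq⁴, so T_eq⁴ = S(1−A)/(4σ).
T_eq = [4.95×10⁵ × 1.00 / (4 × 5.67×10⁻⁸)]^(1/4) = (2.18×10¹²)^(1/4) = 1220 K.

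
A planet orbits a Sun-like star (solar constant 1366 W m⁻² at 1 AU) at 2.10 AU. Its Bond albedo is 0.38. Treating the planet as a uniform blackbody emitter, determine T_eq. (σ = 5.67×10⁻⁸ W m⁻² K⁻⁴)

Flux at 2.10 AU: S = 1366/2.10² = 310 W m⁻².
Energy balance: absorbed = emitted ⇒ πR²·S(1−A) = 4πR²·σT_eq⁴, so T_eq⁴ = S(1−A)/(4σ).
T_eq = [310 × 0.62 / (4 × 5.67×10⁻⁸)]^(1/4) = (8.47×10⁸)^(1/4) = 171 K.

T_eq ≈ 171 K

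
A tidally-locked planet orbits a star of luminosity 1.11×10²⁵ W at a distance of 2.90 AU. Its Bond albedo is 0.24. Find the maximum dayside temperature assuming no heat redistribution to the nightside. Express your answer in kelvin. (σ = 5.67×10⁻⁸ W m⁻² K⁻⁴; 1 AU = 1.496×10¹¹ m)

T_ss ≈ 89.1 K

d = 2.90 AU = 4.34×10¹¹ m.
Flux: S = L/(4πd²) = 1.11×10²⁵/(4π×(4.34×10¹¹)²) = 4.69 W m⁻².
With no redistribution each surface element balances locally: S(1−A) = σT⁴.
T = [4.69 × 0.76 / 5.67×10⁻⁸]^(1/4) = (6.29×10⁷)^(1/4) = 89.1 K.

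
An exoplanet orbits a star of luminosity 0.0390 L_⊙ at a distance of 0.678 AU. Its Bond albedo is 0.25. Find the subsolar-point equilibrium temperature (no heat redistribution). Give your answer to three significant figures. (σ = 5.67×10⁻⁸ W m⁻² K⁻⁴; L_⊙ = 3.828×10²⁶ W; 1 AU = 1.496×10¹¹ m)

T_ss ≈ 198 K

d = 0.678 AU = 1.01×10¹¹ m.
L = 0.0390 × 3.828×10²⁶ = 1.49×10²⁵ W.
Flux: S = L/(4πd²) = 1.49×10²⁵/(4π×(1.01×10¹¹)²) = 115 W m⁻².
At the subsolar point the surface absorbs S(1−A) and emits σT⁴ per unit area — no factor of 4, since only the local patch is in balance.
T = [115 × 0.75 / 5.67×10⁻⁸]^(1/4) = (1.53×10⁹)^(1/4) = 198 K.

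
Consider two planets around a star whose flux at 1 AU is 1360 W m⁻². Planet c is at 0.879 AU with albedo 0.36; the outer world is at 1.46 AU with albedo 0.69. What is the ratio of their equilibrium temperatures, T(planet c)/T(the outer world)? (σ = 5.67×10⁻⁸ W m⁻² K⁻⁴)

T₁/T₂ ≈ 1.545

T_eq = [S₀(1−A)/(4σd²)]^(1/4), so T ∝ (1−A)^(1/4) / √d.
T₁ = [1360×0.64/(4×5.67×10⁻⁸×0.879²)]^(1/4) = 265.48 K.
T₂ = [1360×0.31/(4×5.67×10⁻⁸×1.46²)]^(1/4) = 171.85 K.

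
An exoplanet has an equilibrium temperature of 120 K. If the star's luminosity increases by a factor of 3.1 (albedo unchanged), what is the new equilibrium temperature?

T_eq ≈ 159 K

T_eq ∝ L^(1/4) · d^(−1/2).
T′ = 120 × 3.1^(1/4) = 159 K.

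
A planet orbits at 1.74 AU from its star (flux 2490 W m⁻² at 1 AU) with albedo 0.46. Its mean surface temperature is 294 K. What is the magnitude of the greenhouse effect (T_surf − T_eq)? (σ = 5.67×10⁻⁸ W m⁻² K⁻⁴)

S = 2490/1.74² = 822.4 W m⁻².
T_eq = [S(1−A)/(4σ)]^(1/4) = [822.4×0.54/(4×5.67×10⁻⁸)]^(1/4) = 210.4 K.
ΔT = T_surf − T_eq = 294 − 210.4.

ΔT ≈ 83.6 K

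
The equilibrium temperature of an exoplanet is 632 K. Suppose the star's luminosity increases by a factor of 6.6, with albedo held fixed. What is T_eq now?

T_eq ∝ L^(1/4) · d^(−1/2).
T′ = 632 × 6.6^(1/4) = 1010 K.

T_eq ≈ 1010 K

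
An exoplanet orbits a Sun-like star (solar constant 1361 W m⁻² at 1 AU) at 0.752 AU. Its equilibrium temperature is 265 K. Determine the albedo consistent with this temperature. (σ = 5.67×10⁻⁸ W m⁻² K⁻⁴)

A ≈ 0.54

Flux at 0.752 AU: S = 1361/0.752² = 2410 W m⁻².
From T_eq⁴ = S(1−A)/(4σ): 1−A = 4σT_eq⁴/S.
1−A = 4 × 5.67×10⁻⁸ × (265)⁴ / 2410 = 0.465.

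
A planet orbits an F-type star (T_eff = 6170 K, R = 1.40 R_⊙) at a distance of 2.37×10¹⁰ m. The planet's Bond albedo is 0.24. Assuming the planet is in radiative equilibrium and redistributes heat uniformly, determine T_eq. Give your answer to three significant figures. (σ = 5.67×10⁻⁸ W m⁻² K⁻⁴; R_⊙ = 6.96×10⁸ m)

T_eq ≈ 826 K

R_⋆ = 1.40 × 6.96×10⁸ = 9.74×10⁸ m.
L = 4πR_⋆²σT_⋆⁴ = 4π(9.74×10⁸)² × 5.67×10⁻⁸ × (6170)⁴ = 9.80×10²⁶ W.
S = L/(4πd²) = 1.39×10⁵ W m⁻².
Energy balance: absorbed = emitted ⇒ πR²·S(1−A) = 4πR²·σT_eq⁴, so T_eq⁴ = S(1−A)/(4σ).
T_eq = [1.39×10⁵ × 0.76 / (4 × 5.67×10⁻⁸)]^(1/4) = (4.65×10¹¹)^(1/4) = 826 K.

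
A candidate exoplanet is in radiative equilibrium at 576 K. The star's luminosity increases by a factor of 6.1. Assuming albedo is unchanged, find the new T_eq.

T_eq ∝ L^(1/4) · d^(−1/2).
T′ = 576 × 6.1^(1/4) = 905 K.

T_eq ≈ 905 K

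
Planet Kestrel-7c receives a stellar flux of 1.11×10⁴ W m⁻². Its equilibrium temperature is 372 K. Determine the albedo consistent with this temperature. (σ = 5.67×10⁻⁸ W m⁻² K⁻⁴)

From T_eq⁴ = S(1−A)/(4σ): 1−A = 4σT_eq⁴/S.
1−A = 4 × 5.67×10⁻⁸ × (372)⁴ / 1.11×10⁴ = 0.391.

A ≈ 0.61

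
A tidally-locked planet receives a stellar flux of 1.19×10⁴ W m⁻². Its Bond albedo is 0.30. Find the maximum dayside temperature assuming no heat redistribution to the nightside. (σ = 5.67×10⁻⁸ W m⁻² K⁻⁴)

T_ss ≈ 619 K

With no redistribution each surface element balances locally: S(1−A) = σT⁴.
T = [1.19×10⁴ × 0.70 / 5.67×10⁻⁸]^(1/4) = (1.47×10¹¹)^(1/4) = 619 K.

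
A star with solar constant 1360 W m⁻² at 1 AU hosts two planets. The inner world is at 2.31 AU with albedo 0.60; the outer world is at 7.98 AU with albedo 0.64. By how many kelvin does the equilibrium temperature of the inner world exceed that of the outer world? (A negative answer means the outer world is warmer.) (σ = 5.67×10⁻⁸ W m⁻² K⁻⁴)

T_eq = [S₀(1−A)/(4σd²)]^(1/4), so T ∝ (1−A)^(1/4) / √d.
T₁ = [1360×0.40/(4×5.67×10⁻⁸×2.31²)]^(1/4) = 145.61 K.
T₂ = [1360×0.36/(4×5.67×10⁻⁸×7.98²)]^(1/4) = 76.30 K.

ΔT ≈ 69.3 K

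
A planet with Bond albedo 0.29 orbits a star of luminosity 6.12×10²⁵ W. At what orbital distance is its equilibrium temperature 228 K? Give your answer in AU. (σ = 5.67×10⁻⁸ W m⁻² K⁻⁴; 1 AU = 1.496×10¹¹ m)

From T_eq⁴ = L(1−A)/(16πσd²): d = √[L(1−A)/(16πσT_eq⁴)].
d = √[6.12×10²⁵ × 0.71 / (16π × 5.67×10⁻⁸ × (228)⁴)] = 7.51×10¹⁰ m = 0.502 AU.

d ≈ 0.502 AU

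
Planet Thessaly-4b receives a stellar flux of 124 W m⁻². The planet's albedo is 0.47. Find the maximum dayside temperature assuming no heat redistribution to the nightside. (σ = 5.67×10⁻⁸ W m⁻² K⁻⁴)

T_ss ≈ 185 K

With no redistribution each surface element balances locally: S(1−A) = σT⁴.
T = [124 × 0.53 / 5.67×10⁻⁸]^(1/4) = (1.16×10⁹)^(1/4) = 185 K.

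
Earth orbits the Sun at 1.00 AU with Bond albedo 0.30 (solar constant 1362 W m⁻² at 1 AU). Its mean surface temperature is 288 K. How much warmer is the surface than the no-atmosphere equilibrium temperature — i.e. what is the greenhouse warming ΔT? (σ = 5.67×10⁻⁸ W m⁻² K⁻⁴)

ΔT ≈ 33.4 K

S = 1362/1.00² = 1362 W m⁻².
T_eq = [S(1−A)/(4σ)]^(1/4) = [1362×0.70/(4×5.67×10⁻⁸)]^(1/4) = 254.6 K.
ΔT = T_surf − T_eq = 288 − 254.6.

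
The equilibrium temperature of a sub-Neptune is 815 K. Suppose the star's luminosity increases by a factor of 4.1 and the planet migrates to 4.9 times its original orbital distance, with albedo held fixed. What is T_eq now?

T_eq ≈ 524 K

T_eq ∝ L^(1/4) · d^(−1/2).
T′ = 815 × 4.1^(1/4) / 4.9^(1/2) = 524 K.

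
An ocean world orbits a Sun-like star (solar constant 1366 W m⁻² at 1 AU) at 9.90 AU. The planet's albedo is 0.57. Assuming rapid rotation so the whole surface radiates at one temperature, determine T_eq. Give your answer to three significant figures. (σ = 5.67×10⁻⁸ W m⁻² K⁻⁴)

Flux at 9.90 AU: S = 1366/9.90² = 13.9 W m⁻².
Energy balance: absorbed = emitted ⇒ πR²·S(1−A) = 4πR²·σT_eq⁴, so T_eq⁴ = S(1−A)/(4σ).
T_eq = [13.9 × 0.43 / (4 × 5.67×10⁻⁸)]^(1/4) = (2.64×10⁷)^(1/4) = 71.7 K.

T_eq ≈ 71.7 K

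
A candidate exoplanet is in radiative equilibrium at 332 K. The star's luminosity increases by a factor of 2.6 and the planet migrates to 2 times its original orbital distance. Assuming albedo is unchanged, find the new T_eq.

T_eq ∝ L^(1/4) · d^(−1/2).
T′ = 332 × 2.6^(1/4) / 2^(1/2) = 298 K.

T_eq ≈ 298 K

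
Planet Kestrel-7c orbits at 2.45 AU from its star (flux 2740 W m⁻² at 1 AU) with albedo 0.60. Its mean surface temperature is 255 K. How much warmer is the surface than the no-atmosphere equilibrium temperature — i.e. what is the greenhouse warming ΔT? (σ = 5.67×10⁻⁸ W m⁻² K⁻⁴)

ΔT ≈ 86.6 K

S = 2740/2.45² = 456.5 W m⁻².
T_eq = [S(1−A)/(4σ)]^(1/4) = [456.5×0.40/(4×5.67×10⁻⁸)]^(1/4) = 168.4 K.
ΔT = T_surf − T_eq = 255 − 168.4.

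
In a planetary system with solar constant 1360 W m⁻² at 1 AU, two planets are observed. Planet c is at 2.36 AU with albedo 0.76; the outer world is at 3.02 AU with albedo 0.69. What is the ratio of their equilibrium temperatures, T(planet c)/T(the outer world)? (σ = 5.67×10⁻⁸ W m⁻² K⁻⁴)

T_eq = [S₀(1−A)/(4σd²)]^(1/4), so T ∝ (1−A)^(1/4) / √d.
T₁ = [1360×0.24/(4×5.67×10⁻⁸×2.36²)]^(1/4) = 126.79 K.
T₂ = [1360×0.31/(4×5.67×10⁻⁸×3.02²)]^(1/4) = 119.48 K.

T₁/T₂ ≈ 1.061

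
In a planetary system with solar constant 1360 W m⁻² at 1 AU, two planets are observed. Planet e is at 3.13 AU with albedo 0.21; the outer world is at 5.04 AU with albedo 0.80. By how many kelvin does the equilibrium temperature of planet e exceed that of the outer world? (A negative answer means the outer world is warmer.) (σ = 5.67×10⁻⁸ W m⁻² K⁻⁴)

ΔT ≈ 65.4 K

T_eq = [S₀(1−A)/(4σd²)]^(1/4), so T ∝ (1−A)^(1/4) / √d.
T₁ = [1360×0.79/(4×5.67×10⁻⁸×3.13²)]^(1/4) = 148.29 K.
T₂ = [1360×0.20/(4×5.67×10⁻⁸×5.04²)]^(1/4) = 82.89 K.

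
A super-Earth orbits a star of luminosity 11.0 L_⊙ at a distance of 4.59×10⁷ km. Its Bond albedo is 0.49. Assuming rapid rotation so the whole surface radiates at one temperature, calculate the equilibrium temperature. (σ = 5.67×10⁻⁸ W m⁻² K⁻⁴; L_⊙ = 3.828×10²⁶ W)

T_eq ≈ 773 K

d = 4.59×10⁷ km = 4.59×10¹⁰ m.
L = 11.0 × 3.828×10²⁶ = 4.21×10²⁷ W.
Flux: S = L/(4πd²) = 4.21×10²⁷/(4π×(4.59×10¹⁰)²) = 1.59×10⁵ W m⁻².
Energy balance: absorbed = emitted ⇒ πR²·S(1−A) = 4πR²·σT_eq⁴, so T_eq⁴ = S(1−A)/(4σ).
T_eq = [1.59×10⁵ × 0.51 / (4 × 5.67×10⁻⁸)]^(1/4) = (3.58×10¹¹)^(1/4) = 773 K.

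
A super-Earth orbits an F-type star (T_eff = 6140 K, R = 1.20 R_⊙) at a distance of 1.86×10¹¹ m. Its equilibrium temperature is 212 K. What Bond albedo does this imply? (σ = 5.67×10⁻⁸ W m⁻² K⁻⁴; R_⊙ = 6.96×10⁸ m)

R_⋆ = 1.20 × 6.96×10⁸ = 8.35×10⁸ m.
L = 4πR_⋆²σT_⋆⁴ = 4π(8.35×10⁸)² × 5.67×10⁻⁸ × (6140)⁴ = 7.06×10²⁶ W.
S = L/(4πd²) = 1620 W m⁻².
From T_eq⁴ = S(1−A)/(4σ): 1−A = 4σT_eq⁴/S.
1−A = 4 × 5.67×10⁻⁸ × (212)⁴ / 1620 = 0.282.

A ≈ 0.72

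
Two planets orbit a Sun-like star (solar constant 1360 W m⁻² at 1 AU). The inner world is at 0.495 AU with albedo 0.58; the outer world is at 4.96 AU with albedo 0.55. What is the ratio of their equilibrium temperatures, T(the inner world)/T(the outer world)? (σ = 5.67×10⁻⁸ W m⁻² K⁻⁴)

T₁/T₂ ≈ 3.111

T_eq = [S₀(1−A)/(4σd²)]^(1/4), so T ∝ (1−A)^(1/4) / √d.
T₁ = [1360×0.42/(4×5.67×10⁻⁸×0.495²)]^(1/4) = 318.41 K.
T₂ = [1360×0.45/(4×5.67×10⁻⁸×4.96²)]^(1/4) = 102.34 K.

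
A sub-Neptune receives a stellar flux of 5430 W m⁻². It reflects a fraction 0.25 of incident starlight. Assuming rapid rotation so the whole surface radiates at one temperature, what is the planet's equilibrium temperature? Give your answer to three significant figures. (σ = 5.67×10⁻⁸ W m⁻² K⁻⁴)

T_eq ≈ 366 K

Energy balance: absorbed = emitted ⇒ πR²·S(1−A) = 4πR²·σT_eq⁴, so T_eq⁴ = S(1−A)/(4σ).
T_eq = [5430 × 0.75 / (4 × 5.67×10⁻⁸)]^(1/4) = (1.80×10¹⁰)^(1/4) = 366 K.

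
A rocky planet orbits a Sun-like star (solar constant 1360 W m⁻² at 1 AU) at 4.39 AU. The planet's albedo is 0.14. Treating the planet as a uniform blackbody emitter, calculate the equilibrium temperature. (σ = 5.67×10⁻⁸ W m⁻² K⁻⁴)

T_eq ≈ 128 K

Flux at 4.39 AU: S = 1360/4.39² = 70.6 W m⁻².
Energy balance: absorbed = emitted ⇒ πR²·S(1−A) = 4πR²·σT_eq⁴, so T_eq⁴ = S(1−A)/(4σ).
T_eq = [70.6 × 0.86 / (4 × 5.67×10⁻⁸)]^(1/4) = (2.68×10⁸)^(1/4) = 128 K.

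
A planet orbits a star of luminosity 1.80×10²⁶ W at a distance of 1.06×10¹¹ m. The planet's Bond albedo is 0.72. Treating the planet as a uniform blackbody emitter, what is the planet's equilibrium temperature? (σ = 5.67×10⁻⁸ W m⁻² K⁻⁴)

T_eq ≈ 199 K

Flux: S = L/(4πd²) = 1.80×10²⁶/(4π×(1.06×10¹¹)²) = 1270 W m⁻².
Energy balance: absorbed = emitted ⇒ πR²·S(1−A) = 4πR²·σT_eq⁴, so T_eq⁴ = S(1−A)/(4σ).
T_eq = [1270 × 0.28 / (4 × 5.67×10⁻⁸)]^(1/4) = (1.57×10⁹)^(1/4) = 199 K.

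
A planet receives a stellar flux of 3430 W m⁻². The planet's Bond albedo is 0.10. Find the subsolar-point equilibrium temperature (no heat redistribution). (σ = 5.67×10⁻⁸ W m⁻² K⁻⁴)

At the subsolar point the surface absorbs S(1−A) and emits σT⁴ per unit area — no factor of 4, since only the local patch is in balance.
T = [3430 × 0.90 / 5.67×10⁻⁸]^(1/4) = (5.44×10¹⁰)^(1/4) = 483 K.

T_ss ≈ 483 K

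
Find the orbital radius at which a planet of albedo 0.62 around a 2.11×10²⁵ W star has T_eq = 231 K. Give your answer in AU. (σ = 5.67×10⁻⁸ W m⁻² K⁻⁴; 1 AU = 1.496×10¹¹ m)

From T_eq⁴ = L(1−A)/(16πσd²): d = √[L(1−A)/(16πσT_eq⁴)].
d = √[2.11×10²⁵ × 0.38 / (16π × 5.67×10⁻⁸ × (231)⁴)] = 3.14×10¹⁰ m = 0.210 AU.

d ≈ 0.210 AU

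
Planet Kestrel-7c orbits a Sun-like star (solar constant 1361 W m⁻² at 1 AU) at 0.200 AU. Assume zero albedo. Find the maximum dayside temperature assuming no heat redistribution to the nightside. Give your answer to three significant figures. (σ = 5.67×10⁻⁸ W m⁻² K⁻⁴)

Flux at 0.200 AU: S = 1361/0.200² = 3.40×10⁴ W m⁻².
With no redistribution each surface element balances locally: S(1−A) = σT⁴.
T = [3.40×10⁴ × 1.00 / 5.67×10⁻⁸]^(1/4) = (6.00×10¹¹)^(1/4) = 880 K.

T_ss ≈ 880 K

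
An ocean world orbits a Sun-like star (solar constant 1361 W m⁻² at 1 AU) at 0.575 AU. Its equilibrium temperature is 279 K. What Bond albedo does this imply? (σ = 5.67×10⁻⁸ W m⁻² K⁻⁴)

A ≈ 0.67

Flux at 0.575 AU: S = 1361/0.575² = 4120 W m⁻².
From T_eq⁴ = S(1−A)/(4σ): 1−A = 4σT_eq⁴/S.
1−A = 4 × 5.67×10⁻⁸ × (279)⁴ / 4120 = 0.334.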